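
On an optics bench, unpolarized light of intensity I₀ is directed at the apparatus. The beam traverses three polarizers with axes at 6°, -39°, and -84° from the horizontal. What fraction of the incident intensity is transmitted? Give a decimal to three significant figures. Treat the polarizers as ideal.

≈ 0.125 I₀

Unpolarized light through the first polarizer → I₁ = ½ I₀, now polarized at 6°.
I₂ = I₁ cos²(-39° − 6°) = 0.5 I₀ · cos²(45°) = 0.25 I₀.
I₃ = I₂ cos²(-84° + 39°) = 0.25 I₀ · cos²(45°) = 0.125 I₀.
Transmitted fraction = 0.125.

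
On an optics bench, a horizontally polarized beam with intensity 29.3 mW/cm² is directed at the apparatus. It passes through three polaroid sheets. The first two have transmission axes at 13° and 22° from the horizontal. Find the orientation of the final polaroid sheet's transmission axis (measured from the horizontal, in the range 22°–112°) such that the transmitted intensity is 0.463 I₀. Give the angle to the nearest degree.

I₁ = I₀ cos²(13° − 0°) = I₀ cos²(13°) = 0.9494 I₀.
I₂ = I₁ cos²(22° − 13°) = 0.9494 I₀ · cos²(9°) = 0.9262 I₀.
Need I₃/I₀ = 0.463, so cos²(θ − 22°) = 0.463 / 0.9262 = 0.4999.
θ − 22° = arccos(√0.4999) = 45.0°, giving θ ≈ 22 + 45.0 = 67.0°.

θ ≈ 67°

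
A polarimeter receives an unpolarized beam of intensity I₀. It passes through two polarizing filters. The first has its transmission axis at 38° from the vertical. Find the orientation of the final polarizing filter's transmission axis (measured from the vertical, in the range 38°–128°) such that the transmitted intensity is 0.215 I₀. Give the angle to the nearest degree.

Unpolarized light through the first polarizer → I₁ = ½ I₀, now polarized at 38°.
Need I₂/I₀ = 0.215, so cos²(θ − 38°) = 0.215 / 0.5 = 0.43.
θ − 38° = arccos(√0.43) = 49.0°, giving θ ≈ 38 + 49.0 = 87.0°.

θ ≈ 87°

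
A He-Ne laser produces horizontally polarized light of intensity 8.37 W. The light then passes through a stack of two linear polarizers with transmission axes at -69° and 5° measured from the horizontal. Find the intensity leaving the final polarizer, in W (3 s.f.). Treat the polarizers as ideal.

I ≈ 0.0817 W

By Malus's law, I₁ = 8.37 W · cos²(69°) = 1.075 W.
I₂ = I₁ · cos²(74°) = 1.075 · 0.07598 = 0.08167 W.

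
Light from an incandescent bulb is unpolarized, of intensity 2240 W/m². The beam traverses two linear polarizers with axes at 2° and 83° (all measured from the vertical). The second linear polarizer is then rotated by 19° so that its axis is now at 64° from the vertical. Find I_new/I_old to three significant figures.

I_new/I_old ≈ 9.01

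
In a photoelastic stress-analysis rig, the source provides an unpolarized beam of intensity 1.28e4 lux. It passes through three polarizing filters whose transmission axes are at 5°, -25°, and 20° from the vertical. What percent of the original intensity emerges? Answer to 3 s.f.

≈ 18.8%

Unpolarized light through the first polarizer → I₁ = 1.28e4 lux/2 = 6400 lux, polarized at 5°.
I₂ = I₁ · cos²(30°) = 6400 · 0.75 = 4800 lux.
I₃ = I₂ · cos²(45°) = 4800 · 0.5 = 2400 lux.
That is 18.75% of the incident intensity.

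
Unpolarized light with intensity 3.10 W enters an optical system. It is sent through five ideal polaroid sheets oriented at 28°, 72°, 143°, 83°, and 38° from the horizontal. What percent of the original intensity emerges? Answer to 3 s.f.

Unpolarized light through the first polarizer → I₁ = 3.10 W/2 = 1.55 W, polarized at 28°.
I₂ = I₁ · cos²(44°) = 1.55 · 0.5174 = 0.802 W.
I₃ = I₂ · cos²(71°) = 0.802 · 0.106 = 0.08501 W.
I₄ = I₃ · cos²(60°) = 0.08501 · 0.25 = 0.02125 W.
I₅ = I₄ · cos²(45°) = 0.02125 · 0.5 = 0.01063 W.
That is 0.3428% of the incident intensity.

≈ 0.343%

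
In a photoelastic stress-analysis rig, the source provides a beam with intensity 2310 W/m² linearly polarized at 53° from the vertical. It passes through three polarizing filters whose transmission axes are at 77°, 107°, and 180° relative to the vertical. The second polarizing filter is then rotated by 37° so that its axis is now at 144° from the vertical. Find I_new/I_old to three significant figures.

I_new/I_old ≈ 1.56

Before rotation:
By Malus's law, I₁ = I₀ cos²(77° − 53°) = I₀ cos²(24°) = 0.8346 I₀.
I₂ = I₁ cos²(107° − 77°) = 0.8346 I₀ · cos²(30°) = 0.6259 I₀.
I₃ = I₂ cos²(180° − 107°) = 0.6259 I₀ · cos²(73°) = 0.0535 I₀.
After rotation:
I₁ = I₀ cos²(77° − 53°) = I₀ cos²(24°) = 0.8346 I₀.
I₂ = I₁ cos²(144° − 77°) = 0.8346 I₀ · cos²(67°) = 0.1274 I₀.
I₃ = I₂ cos²(180° − 144°) = 0.1274 I₀ · cos²(36°) = 0.08339 I₀.
Ratio = 0.08339 / 0.0535 = 1.559.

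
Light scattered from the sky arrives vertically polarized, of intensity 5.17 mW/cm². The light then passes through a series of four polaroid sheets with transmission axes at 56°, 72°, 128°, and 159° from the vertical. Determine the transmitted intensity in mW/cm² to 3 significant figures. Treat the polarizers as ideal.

I ≈ 0.343 mW/cm²

I₁ = 5.17 mW/cm² · cos²(56°) = 1.617 mW/cm².
I₂ = I₁ · cos²(16°) = 1.617 · 0.924 = 1.494 mW/cm².
I₃ = I₂ · cos²(56°) = 1.494 · 0.3127 = 0.4671 mW/cm².
I₄ = I₃ · cos²(31°) = 0.4671 · 0.7347 = 0.3432 mW/cm².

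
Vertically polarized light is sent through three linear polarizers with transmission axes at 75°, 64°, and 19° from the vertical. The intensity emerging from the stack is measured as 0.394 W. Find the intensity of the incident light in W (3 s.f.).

By Malus's law, I₁ = I₀ cos²(75° − 0°) = I₀ cos²(75°) = 0.06699 I₀.
I₂ = I₁ cos²(64° − 75°) = 0.06699 I₀ · cos²(11°) = 0.06455 I₀.
I₃ = I₂ cos²(19° − 64°) = 0.06455 I₀ · cos²(45°) = 0.03227 I₀.
So 0.394 W = 0.03227 I₀, giving I₀ = 0.394/0.03227 = 12.21 W.

I₀ ≈ 12.2 W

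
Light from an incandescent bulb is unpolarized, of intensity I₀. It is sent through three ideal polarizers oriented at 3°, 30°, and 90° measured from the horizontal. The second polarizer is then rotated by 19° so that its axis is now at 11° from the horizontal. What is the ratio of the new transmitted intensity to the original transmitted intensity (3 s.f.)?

Before rotation:
Unpolarized light through the first polarizer → I₁ = ½ I₀, now polarized at 3°.
I₂ = I₁ cos²(30° − 3°) = 0.5 I₀ · cos²(27°) = 0.3969 I₀.
I₃ = I₂ cos²(90° − 30°) = 0.3969 I₀ · cos²(60°) = 0.09924 I₀.
After rotation:
Unpolarized light through the first polarizer → I₁ = ½ I₀, now polarized at 3°.
I₂ = I₁ cos²(11° − 3°) = 0.5 I₀ · cos²(8°) = 0.4903 I₀.
I₃ = I₂ cos²(90° − 11°) = 0.4903 I₀ · cos²(79°) = 0.01785 I₀.
Ratio = 0.01785 / 0.09924 = 0.1799.

I_new/I_old ≈ 0.180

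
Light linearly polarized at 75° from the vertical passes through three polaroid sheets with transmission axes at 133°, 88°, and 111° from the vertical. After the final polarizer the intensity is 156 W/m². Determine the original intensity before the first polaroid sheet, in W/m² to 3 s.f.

By Malus's law, I₁ = I₀ cos²(133° − 75°) = I₀ cos²(58°) = 0.2808 I₀.
I₂ = I₁ cos²(88° − 133°) = 0.2808 I₀ · cos²(45°) = 0.1404 I₀.
I₃ = I₂ cos²(111° − 88°) = 0.1404 I₀ · cos²(23°) = 0.119 I₀.
So 156 W/m² = 0.119 I₀, giving I₀ = 156/0.119 = 1311 W/m².

I₀ ≈ 1310 W/m²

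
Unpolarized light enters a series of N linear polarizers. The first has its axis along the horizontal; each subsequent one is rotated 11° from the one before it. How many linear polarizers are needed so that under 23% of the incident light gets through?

First polarizer halves the unpolarized light: factor 1/2.
Each further stage multiplies by cos²(11°) = 0.9636.
After N polarizers: T = 0.5·0.9636^(N−1). Require T < 0.23 ⇒ N−1 > ln(0.23/0.5)/ln(0.9636) = 20.94, so N−1 ≥ 21 and N = 22.
Check: N=22 gives T = 0.2295 < 0.23; N=21 gives T = 0.2381.

N = 22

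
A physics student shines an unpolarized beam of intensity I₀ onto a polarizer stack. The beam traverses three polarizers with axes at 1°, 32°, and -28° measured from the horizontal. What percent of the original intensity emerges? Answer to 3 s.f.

Unpolarized light through the first polarizer → I₁ = ½ I₀, now polarized at 1°.
I₂ = I₁ cos²(32° − 1°) = 0.5 I₀ · cos²(31°) = 0.3674 I₀.
I₃ = I₂ cos²(-28° − 32°) = 0.3674 I₀ · cos²(60°) = 0.09184 I₀.
That is 9.184% of the incident intensity.

≈ 9.18%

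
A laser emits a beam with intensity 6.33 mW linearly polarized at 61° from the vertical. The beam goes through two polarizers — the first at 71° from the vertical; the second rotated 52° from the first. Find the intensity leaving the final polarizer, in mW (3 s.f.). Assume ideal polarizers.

I₁ = 6.33 mW · cos²(10°) = 6.139 mW.
I₂ = I₁ · cos²(52°) = 6.139 · 0.379 = 2.327 mW.

I ≈ 2.33 mW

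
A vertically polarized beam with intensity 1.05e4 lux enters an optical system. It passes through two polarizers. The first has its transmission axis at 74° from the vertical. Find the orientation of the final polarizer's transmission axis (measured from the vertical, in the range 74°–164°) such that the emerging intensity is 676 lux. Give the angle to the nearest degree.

By Malus's law, I₁ = I₀ cos²(74° − 0°) = I₀ cos²(74°) = 0.07598 I₀.
Target fraction: 676 / 1.05e4 lux = 0.06438 of I₀.
Need I₂/I₀ = 0.06438, so cos²(θ − 74°) = 0.06438 / 0.07598 = 0.8474.
θ − 74° = arccos(√0.8474) = 23.0°, giving θ ≈ 74 + 23.0 = 97.0°.

θ ≈ 97°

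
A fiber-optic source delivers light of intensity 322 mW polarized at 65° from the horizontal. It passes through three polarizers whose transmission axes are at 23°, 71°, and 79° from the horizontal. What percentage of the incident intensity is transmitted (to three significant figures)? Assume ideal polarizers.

≈ 24.2%

By Malus's law, I₁ = 322 mW · cos²(42°) = 177.8 mW.
I₂ = I₁ · cos²(48°) = 177.8 · 0.4477 = 79.62 mW.
I₃ = I₂ · cos²(8°) = 79.62 · 0.9806 = 78.08 mW.
That is 24.25% of the incident intensity.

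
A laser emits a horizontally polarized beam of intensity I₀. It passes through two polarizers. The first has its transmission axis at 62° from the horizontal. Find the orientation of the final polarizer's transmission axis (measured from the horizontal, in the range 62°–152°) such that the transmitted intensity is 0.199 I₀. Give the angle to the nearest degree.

I₁ = I₀ cos²(62° − 0°) = I₀ cos²(62°) = 0.2204 I₀.
Need I₂/I₀ = 0.199, so cos²(θ − 62°) = 0.199 / 0.2204 = 0.9029.
θ − 62° = arccos(√0.9029) = 18.2°, giving θ ≈ 62 + 18.2 = 80.2°.

θ ≈ 80°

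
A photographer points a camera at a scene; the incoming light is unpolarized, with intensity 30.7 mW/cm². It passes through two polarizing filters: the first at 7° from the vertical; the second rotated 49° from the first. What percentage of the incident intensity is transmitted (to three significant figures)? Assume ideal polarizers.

Unpolarized light through the first polarizer → I₁ = 30.7 mW/cm²/2 = 15.35 mW/cm², polarized at 7°.
I₂ = I₁ · cos²(49°) = 15.35 · 0.4304 = 6.607 mW/cm².
That is 21.52% of the incident intensity.

≈ 21.5%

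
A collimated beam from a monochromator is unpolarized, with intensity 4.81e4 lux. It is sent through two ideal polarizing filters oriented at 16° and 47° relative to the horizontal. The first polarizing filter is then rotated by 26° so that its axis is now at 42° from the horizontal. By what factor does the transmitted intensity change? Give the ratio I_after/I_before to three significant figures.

I_new/I_old ≈ 1.35

Before rotation:
Unpolarized light through the first polarizer → I₁ = ½ I₀, now polarized at 16°.
I₂ = I₁ cos²(47° − 16°) = 0.5 I₀ · cos²(31°) = 0.3674 I₀.
After rotation:
Unpolarized light through the first polarizer → I₁ = ½ I₀, now polarized at 42°.
I₂ = I₁ cos²(47° − 42°) = 0.5 I₀ · cos²(5°) = 0.4962 I₀.
Ratio = 0.4962 / 0.3674 = 1.351.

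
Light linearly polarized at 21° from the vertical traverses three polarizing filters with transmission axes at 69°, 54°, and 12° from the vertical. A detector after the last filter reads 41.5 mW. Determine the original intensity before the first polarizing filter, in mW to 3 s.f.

I₀ ≈ 180 mW

By Malus's law, I₁ = I₀ cos²(69° − 21°) = I₀ cos²(48°) = 0.4477 I₀.
I₂ = I₁ cos²(54° − 69°) = 0.4477 I₀ · cos²(15°) = 0.4177 I₀.
I₃ = I₂ cos²(12° − 54°) = 0.4177 I₀ · cos²(42°) = 0.2307 I₀.
So 41.5 mW = 0.2307 I₀, giving I₀ = 41.5/0.2307 = 179.9 mW.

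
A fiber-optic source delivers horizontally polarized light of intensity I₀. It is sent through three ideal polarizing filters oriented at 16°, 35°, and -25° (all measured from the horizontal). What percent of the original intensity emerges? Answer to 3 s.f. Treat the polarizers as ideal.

By Malus's law, I₁ = I₀ cos²(16° − 0°) = I₀ cos²(16°) = 0.924 I₀.
I₂ = I₁ cos²(35° − 16°) = 0.924 I₀ · cos²(19°) = 0.8261 I₀.
I₃ = I₂ cos²(-25° − 35°) = 0.8261 I₀ · cos²(60°) = 0.2065 I₀.
That is 20.65% of the incident intensity.

≈ 20.7%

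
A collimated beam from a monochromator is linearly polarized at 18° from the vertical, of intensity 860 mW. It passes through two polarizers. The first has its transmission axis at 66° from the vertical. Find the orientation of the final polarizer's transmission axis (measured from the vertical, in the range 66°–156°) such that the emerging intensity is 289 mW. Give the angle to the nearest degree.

θ ≈ 96°

By Malus's law, I₁ = I₀ cos²(66° − 18°) = I₀ cos²(48°) = 0.4477 I₀.
Target fraction: 289 / 860 mW = 0.336 of I₀.
Need I₂/I₀ = 0.336, so cos²(θ − 66°) = 0.336 / 0.4477 = 0.7505.
θ − 66° = arccos(√0.7505) = 30.0°, giving θ ≈ 66 + 30.0 = 96.0°.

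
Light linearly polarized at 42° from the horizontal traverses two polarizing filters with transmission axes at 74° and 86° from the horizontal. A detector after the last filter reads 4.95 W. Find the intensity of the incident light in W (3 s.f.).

I₁ = I₀ cos²(74° − 42°) = I₀ cos²(32°) = 0.7192 I₀.
I₂ = I₁ cos²(86° − 74°) = 0.7192 I₀ · cos²(12°) = 0.6881 I₀.
So 4.95 W = 0.6881 I₀, giving I₀ = 4.95/0.6881 = 7.194 W.

I₀ ≈ 7.19 W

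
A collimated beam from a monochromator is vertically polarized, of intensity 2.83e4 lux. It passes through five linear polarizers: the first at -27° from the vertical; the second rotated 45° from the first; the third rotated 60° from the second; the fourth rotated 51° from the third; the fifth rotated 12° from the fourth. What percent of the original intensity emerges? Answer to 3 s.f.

By Malus's law, I₁ = 2.83e4 lux · cos²(27°) = 2.247e+04 lux.
I₂ = I₁ · cos²(45°) = 2.247e+04 · 0.5 = 1.123e+04 lux.
I₃ = I₂ · cos²(60°) = 1.123e+04 · 0.25 = 2808 lux.
I₄ = I₃ · cos²(51°) = 2808 · 0.396 = 1112 lux.
I₅ = I₄ · cos²(12°) = 1112 · 0.9568 = 1064 lux.
That is 3.76% of the incident intensity.

≈ 3.76%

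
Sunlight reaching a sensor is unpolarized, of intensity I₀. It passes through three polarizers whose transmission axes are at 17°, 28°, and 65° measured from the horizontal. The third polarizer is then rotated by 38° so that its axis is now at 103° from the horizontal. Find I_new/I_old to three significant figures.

I_new/I_old ≈ 0.105

Before rotation:
Unpolarized light through the first polarizer → I₁ = ½ I₀, now polarized at 17°.
I₂ = I₁ cos²(28° − 17°) = 0.5 I₀ · cos²(11°) = 0.4818 I₀.
I₃ = I₂ cos²(65° − 28°) = 0.4818 I₀ · cos²(37°) = 0.3073 I₀.
After rotation:
Unpolarized light through the first polarizer → I₁ = ½ I₀, now polarized at 17°.
I₂ = I₁ cos²(28° − 17°) = 0.5 I₀ · cos²(11°) = 0.4818 I₀.
I₃ = I₂ cos²(103° − 28°) = 0.4818 I₀ · cos²(75°) = 0.03227 I₀.
Ratio = 0.03227 / 0.3073 = 0.105.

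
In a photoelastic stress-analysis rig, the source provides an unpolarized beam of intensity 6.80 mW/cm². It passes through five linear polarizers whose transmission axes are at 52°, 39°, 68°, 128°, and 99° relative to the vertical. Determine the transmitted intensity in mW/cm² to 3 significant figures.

I ≈ 0.472 mW/cm²

Unpolarized light through the first polarizer → I₁ = 6.80 mW/cm²/2 = 3.4 mW/cm², polarized at 52°.
I₂ = I₁ · cos²(13°) = 3.4 · 0.9494 = 3.228 mW/cm².
I₃ = I₂ · cos²(29°) = 3.228 · 0.765 = 2.469 mW/cm².
I₄ = I₃ · cos²(60°) = 2.469 · 0.25 = 0.6173 mW/cm².
I₅ = I₄ · cos²(29°) = 0.6173 · 0.765 = 0.4722 mW/cm².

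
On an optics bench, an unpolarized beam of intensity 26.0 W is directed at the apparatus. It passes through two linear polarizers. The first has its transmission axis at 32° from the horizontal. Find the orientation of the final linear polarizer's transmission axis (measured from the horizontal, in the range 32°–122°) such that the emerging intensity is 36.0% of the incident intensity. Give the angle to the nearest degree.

θ ≈ 64°

Unpolarized light through the first polarizer → I₁ = ½ I₀, now polarized at 32°.
Need I₂/I₀ = 0.36, so cos²(θ − 32°) = 0.36 / 0.5 = 0.72.
θ − 32° = arccos(√0.72) = 31.9°, giving θ ≈ 32 + 31.9 = 63.9°.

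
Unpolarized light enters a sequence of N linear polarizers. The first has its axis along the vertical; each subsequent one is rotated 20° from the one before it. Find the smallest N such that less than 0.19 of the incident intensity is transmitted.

N = 9

First polarizer halves the unpolarized light: factor 1/2.
Each further stage multiplies by cos²(20°) = 0.883.
After N polarizers: T = 0.5·0.883^(N−1). Require T < 0.19 ⇒ N−1 > ln(0.19/0.5)/ln(0.883) = 7.78, so N−1 ≥ 8 and N = 9.
Check: N=9 gives T = 0.1848 < 0.19; N=8 gives T = 0.2093.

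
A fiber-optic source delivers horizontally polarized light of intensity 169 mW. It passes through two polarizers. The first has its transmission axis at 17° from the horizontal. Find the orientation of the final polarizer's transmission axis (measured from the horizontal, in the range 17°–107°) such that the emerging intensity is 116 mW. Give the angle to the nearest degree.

By Malus's law, I₁ = I₀ cos²(17° − 0°) = I₀ cos²(17°) = 0.9145 I₀.
Target fraction: 116 / 169 mW = 0.6864 of I₀.
Need I₂/I₀ = 0.6864, so cos²(θ − 17°) = 0.6864 / 0.9145 = 0.7505.
θ − 17° = arccos(√0.7505) = 30.0°, giving θ ≈ 17 + 30.0 = 47.0°.

θ ≈ 47°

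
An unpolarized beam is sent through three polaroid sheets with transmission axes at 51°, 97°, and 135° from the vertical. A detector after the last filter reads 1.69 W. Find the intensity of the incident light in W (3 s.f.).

I₀ ≈ 11.3 W

Unpolarized light through the first polarizer → I₁ = ½ I₀, now polarized at 51°.
I₂ = I₁ cos²(97° − 51°) = 0.5 I₀ · cos²(46°) = 0.2413 I₀.
I₃ = I₂ cos²(135° − 97°) = 0.2413 I₀ · cos²(38°) = 0.1498 I₀.
So 1.69 W = 0.1498 I₀, giving I₀ = 1.69/0.1498 = 11.28 W.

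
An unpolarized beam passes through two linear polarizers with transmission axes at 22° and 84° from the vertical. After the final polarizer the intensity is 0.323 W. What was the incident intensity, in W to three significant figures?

I₀ ≈ 2.93 W

Unpolarized light through the first polarizer → I₁ = ½ I₀, now polarized at 22°.
I₂ = I₁ cos²(84° − 22°) = 0.5 I₀ · cos²(62°) = 0.1102 I₀.
So 0.323 W = 0.1102 I₀, giving I₀ = 0.323/0.1102 = 2.931 W.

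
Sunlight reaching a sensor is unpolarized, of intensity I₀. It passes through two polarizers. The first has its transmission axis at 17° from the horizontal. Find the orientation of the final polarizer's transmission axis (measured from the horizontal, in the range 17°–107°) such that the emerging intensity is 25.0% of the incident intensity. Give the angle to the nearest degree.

Unpolarized light through the first polarizer → I₁ = ½ I₀, now polarized at 17°.
Need I₂/I₀ = 0.25, so cos²(θ − 17°) = 0.25 / 0.5 = 0.5.
θ − 17° = arccos(√0.5) = 45.0°, giving θ ≈ 17 + 45.0 = 62.0°.

θ ≈ 62°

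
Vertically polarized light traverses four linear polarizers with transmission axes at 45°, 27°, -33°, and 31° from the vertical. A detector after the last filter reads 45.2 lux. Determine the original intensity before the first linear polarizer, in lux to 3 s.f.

I₀ ≈ 2080 lux

I₁ = I₀ cos²(45° − 0°) = I₀ cos²(45°) = 0.5 I₀.
I₂ = I₁ cos²(27° − 45°) = 0.5 I₀ · cos²(18°) = 0.4523 I₀.
I₃ = I₂ cos²(-33° − 27°) = 0.4523 I₀ · cos²(60°) = 0.1131 I₀.
I₄ = I₃ cos²(31° + 33°) = 0.1131 I₀ · cos²(64°) = 0.02173 I₀.
So 45.2 lux = 0.02173 I₀, giving I₀ = 45.2/0.02173 = 2080 lux.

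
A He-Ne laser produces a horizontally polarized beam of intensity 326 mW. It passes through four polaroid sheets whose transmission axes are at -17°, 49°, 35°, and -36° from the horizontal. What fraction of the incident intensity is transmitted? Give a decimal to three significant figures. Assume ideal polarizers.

By Malus's law, I₁ = 326 mW · cos²(17°) = 298.1 mW.
I₂ = I₁ · cos²(66°) = 298.1 · 0.1654 = 49.32 mW.
I₃ = I₂ · cos²(14°) = 49.32 · 0.9415 = 46.43 mW.
I₄ = I₃ · cos²(71°) = 46.43 · 0.106 = 4.922 mW.
Transmitted fraction = 0.0151.

I/I₀ ≈ 0.0151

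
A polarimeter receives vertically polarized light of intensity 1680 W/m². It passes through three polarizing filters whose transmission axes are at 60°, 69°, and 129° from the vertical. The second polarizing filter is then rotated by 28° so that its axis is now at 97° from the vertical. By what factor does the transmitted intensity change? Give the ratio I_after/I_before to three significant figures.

I_new/I_old ≈ 1.88

Before rotation:
I₁ = I₀ cos²(60° − 0°) = I₀ cos²(60°) = 0.25 I₀.
I₂ = I₁ cos²(69° − 60°) = 0.25 I₀ · cos²(9°) = 0.2439 I₀.
I₃ = I₂ cos²(129° − 69°) = 0.2439 I₀ · cos²(60°) = 0.06097 I₀.
After rotation:
I₁ = I₀ cos²(60° − 0°) = I₀ cos²(60°) = 0.25 I₀.
I₂ = I₁ cos²(97° − 60°) = 0.25 I₀ · cos²(37°) = 0.1595 I₀.
I₃ = I₂ cos²(129° − 97°) = 0.1595 I₀ · cos²(32°) = 0.1147 I₀.
Ratio = 0.1147 / 0.06097 = 1.881.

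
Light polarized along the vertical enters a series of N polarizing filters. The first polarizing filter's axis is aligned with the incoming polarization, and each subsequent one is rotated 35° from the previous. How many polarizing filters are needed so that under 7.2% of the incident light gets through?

N = 8

First polarizer is aligned with the polarization: full transmission.
Each further stage multiplies by cos²(35°) = 0.671.
After N polarizers: T = 0.671^(N−1). Require T < 0.072 ⇒ N−1 > ln(0.072)/ln(0.671) = 6.59, so N−1 ≥ 7 and N = 8.
Check: N=8 gives T = 0.06125 < 0.072; N=7 gives T = 0.09128.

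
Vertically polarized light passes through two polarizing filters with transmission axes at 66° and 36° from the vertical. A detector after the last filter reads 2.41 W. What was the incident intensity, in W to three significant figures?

I₁ = I₀ cos²(66° − 0°) = I₀ cos²(66°) = 0.1654 I₀.
I₂ = I₁ cos²(36° − 66°) = 0.1654 I₀ · cos²(30°) = 0.1241 I₀.
So 2.41 W = 0.1241 I₀, giving I₀ = 2.41/0.1241 = 19.42 W.

I₀ ≈ 19.4 W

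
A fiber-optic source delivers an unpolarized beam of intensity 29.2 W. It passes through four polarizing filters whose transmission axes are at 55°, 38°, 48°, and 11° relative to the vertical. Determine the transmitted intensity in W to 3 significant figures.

I ≈ 8.26 W

Unpolarized light through the first polarizer → I₁ = 29.2 W/2 = 14.6 W, polarized at 55°.
I₂ = I₁ · cos²(17°) = 14.6 · 0.9145 = 13.35 W.
I₃ = I₂ · cos²(10°) = 13.35 · 0.9698 = 12.95 W.
I₄ = I₃ · cos²(37°) = 12.95 · 0.6378 = 8.259 W.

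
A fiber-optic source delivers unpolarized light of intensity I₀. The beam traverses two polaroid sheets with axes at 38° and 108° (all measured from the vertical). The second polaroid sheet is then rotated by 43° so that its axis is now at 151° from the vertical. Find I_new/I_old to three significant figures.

I_new/I_old ≈ 1.31

Before rotation:
Unpolarized light through the first polarizer → I₁ = ½ I₀, now polarized at 38°.
I₂ = I₁ cos²(108° − 38°) = 0.5 I₀ · cos²(70°) = 0.05849 I₀.
After rotation:
Unpolarized light through the first polarizer → I₁ = ½ I₀, now polarized at 38°.
Angle between axes 1 and 2: 67°. I₂ = 0.5 I₀ · cos²(67°) = 0.07634 I₀.
Ratio = 0.07634 / 0.05849 = 1.305.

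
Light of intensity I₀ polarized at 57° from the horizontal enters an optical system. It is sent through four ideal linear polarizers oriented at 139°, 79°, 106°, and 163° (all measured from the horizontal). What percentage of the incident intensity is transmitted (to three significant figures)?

By Malus's law, I₁ = I₀ cos²(139° − 57°) = I₀ cos²(82°) = 0.01937 I₀.
I₂ = I₁ cos²(79° − 139°) = 0.01937 I₀ · cos²(60°) = 0.004842 I₀.
I₃ = I₂ cos²(106° − 79°) = 0.004842 I₀ · cos²(27°) = 0.003844 I₀.
I₄ = I₃ cos²(163° − 106°) = 0.003844 I₀ · cos²(57°) = 0.00114 I₀.
That is 0.114% of the incident intensity.

≈ 0.114%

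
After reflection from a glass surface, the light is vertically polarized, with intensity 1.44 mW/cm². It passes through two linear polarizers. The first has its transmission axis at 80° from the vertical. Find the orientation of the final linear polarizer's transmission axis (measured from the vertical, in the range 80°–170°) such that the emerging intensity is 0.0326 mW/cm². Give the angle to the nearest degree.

I₁ = I₀ cos²(80° − 0°) = I₀ cos²(80°) = 0.03015 I₀.
Target fraction: 0.0326 / 1.44 mW/cm² = 0.02264 of I₀.
Need I₂/I₀ = 0.02264, so cos²(θ − 80°) = 0.02264 / 0.03015 = 0.7508.
θ − 80° = arccos(√0.7508) = 29.9°, giving θ ≈ 80 + 29.9 = 109.9°.

θ ≈ 110°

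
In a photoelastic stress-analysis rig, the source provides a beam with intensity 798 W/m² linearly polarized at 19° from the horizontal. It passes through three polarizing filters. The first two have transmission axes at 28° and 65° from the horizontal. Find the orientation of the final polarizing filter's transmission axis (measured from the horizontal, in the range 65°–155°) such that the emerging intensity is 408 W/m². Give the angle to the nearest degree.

θ ≈ 90°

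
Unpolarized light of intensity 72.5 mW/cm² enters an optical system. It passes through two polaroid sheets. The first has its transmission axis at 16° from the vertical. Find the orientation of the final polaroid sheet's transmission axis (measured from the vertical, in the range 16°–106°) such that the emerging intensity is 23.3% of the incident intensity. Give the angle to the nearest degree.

θ ≈ 63°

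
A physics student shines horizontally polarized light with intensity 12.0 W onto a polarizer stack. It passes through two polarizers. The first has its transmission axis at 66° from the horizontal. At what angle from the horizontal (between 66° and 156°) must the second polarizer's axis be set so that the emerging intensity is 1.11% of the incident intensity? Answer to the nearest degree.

θ ≈ 141°

By Malus's law, I₁ = I₀ cos²(66° − 0°) = I₀ cos²(66°) = 0.1654 I₀.
Need I₂/I₀ = 0.0111, so cos²(θ − 66°) = 0.0111 / 0.1654 = 0.0671.
θ − 66° = arccos(√0.0671) = 75.0°, giving θ ≈ 66 + 75.0 = 141.0°.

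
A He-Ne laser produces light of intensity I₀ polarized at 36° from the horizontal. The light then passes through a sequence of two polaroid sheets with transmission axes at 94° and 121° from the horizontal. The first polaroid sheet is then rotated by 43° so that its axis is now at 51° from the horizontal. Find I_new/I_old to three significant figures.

Before rotation:
I₁ = I₀ cos²(94° − 36°) = I₀ cos²(58°) = 0.2808 I₀.
I₂ = I₁ cos²(121° − 94°) = 0.2808 I₀ · cos²(27°) = 0.2229 I₀.
After rotation:
I₁ = I₀ cos²(51° − 36°) = I₀ cos²(15°) = 0.933 I₀.
I₂ = I₁ cos²(121° − 51°) = 0.933 I₀ · cos²(70°) = 0.1091 I₀.
Ratio = 0.1091 / 0.2229 = 0.4896.

I_new/I_old ≈ 0.490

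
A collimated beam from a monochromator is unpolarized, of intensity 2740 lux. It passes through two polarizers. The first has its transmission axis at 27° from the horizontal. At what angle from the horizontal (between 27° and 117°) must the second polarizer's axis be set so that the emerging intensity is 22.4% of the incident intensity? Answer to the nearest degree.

Unpolarized light through the first polarizer → I₁ = ½ I₀, now polarized at 27°.
Need I₂/I₀ = 0.224, so cos²(θ − 27°) = 0.224 / 0.5 = 0.448.
θ − 27° = arccos(√0.448) = 48.0°, giving θ ≈ 27 + 48.0 = 75.0°.

θ ≈ 75°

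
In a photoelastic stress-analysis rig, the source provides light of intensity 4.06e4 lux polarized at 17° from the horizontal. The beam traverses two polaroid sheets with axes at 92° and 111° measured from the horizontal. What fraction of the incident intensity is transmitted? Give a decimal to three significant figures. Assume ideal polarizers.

I/I₀ ≈ 0.0599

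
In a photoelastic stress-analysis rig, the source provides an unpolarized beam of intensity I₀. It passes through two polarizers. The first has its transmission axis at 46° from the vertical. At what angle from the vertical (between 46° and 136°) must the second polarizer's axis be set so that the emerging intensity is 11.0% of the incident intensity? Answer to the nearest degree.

Unpolarized light through the first polarizer → I₁ = ½ I₀, now polarized at 46°.
Need I₂/I₀ = 0.11, so cos²(θ − 46°) = 0.11 / 0.5 = 0.22.
θ − 46° = arccos(√0.22) = 62.0°, giving θ ≈ 46 + 62.0 = 108.0°.

θ ≈ 108°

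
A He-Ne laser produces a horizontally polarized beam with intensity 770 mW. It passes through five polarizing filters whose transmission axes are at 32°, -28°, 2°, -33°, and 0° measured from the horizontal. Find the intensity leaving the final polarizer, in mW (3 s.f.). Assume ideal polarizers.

By Malus's law, I₁ = 770 mW · cos²(32°) = 553.8 mW.
I₂ = I₁ · cos²(60°) = 553.8 · 0.25 = 138.4 mW.
I₃ = I₂ · cos²(30°) = 138.4 · 0.75 = 103.8 mW.
I₄ = I₃ · cos²(35°) = 103.8 · 0.671 = 69.67 mW.
I₅ = I₄ · cos²(33°) = 69.67 · 0.7034 = 49.01 mW.

I ≈ 49.0 mW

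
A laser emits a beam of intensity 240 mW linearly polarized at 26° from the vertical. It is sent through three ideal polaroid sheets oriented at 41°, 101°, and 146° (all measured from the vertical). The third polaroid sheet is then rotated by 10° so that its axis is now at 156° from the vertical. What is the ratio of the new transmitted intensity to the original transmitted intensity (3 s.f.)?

Before rotation:
By Malus's law, I₁ = I₀ cos²(41° − 26°) = I₀ cos²(15°) = 0.933 I₀.
I₂ = I₁ cos²(101° − 41°) = 0.933 I₀ · cos²(60°) = 0.2333 I₀.
I₃ = I₂ cos²(146° − 101°) = 0.2333 I₀ · cos²(45°) = 0.1166 I₀.
After rotation:
I₁ = I₀ cos²(41° − 26°) = I₀ cos²(15°) = 0.933 I₀.
I₂ = I₁ cos²(101° − 41°) = 0.933 I₀ · cos²(60°) = 0.2333 I₀.
I₃ = I₂ cos²(156° − 101°) = 0.2333 I₀ · cos²(55°) = 0.07674 I₀.
Ratio = 0.07674 / 0.1166 = 0.658.

I_new/I_old ≈ 0.658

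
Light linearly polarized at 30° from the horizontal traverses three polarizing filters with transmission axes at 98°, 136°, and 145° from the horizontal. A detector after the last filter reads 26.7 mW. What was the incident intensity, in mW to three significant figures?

I₁ = I₀ cos²(98° − 30°) = I₀ cos²(68°) = 0.1403 I₀.
I₂ = I₁ cos²(136° − 98°) = 0.1403 I₀ · cos²(38°) = 0.08714 I₀.
I₃ = I₂ cos²(145° − 136°) = 0.08714 I₀ · cos²(9°) = 0.08501 I₀.
So 26.7 mW = 0.08501 I₀, giving I₀ = 26.7/0.08501 = 314.1 mW.

I₀ ≈ 314 mW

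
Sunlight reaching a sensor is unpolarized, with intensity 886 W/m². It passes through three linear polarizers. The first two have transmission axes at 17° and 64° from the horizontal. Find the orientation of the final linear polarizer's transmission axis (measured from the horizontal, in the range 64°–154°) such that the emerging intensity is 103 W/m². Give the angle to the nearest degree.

θ ≈ 109°

Unpolarized light through the first polarizer → I₁ = ½ I₀, now polarized at 17°.
I₂ = I₁ cos²(64° − 17°) = 0.5 I₀ · cos²(47°) = 0.2326 I₀.
Target fraction: 103 / 886 W/m² = 0.1163 of I₀.
Need I₃/I₀ = 0.1163, so cos²(θ − 64°) = 0.1163 / 0.2326 = 0.4999.
θ − 64° = arccos(√0.4999) = 45.0°, giving θ ≈ 64 + 45.0 = 109.0°.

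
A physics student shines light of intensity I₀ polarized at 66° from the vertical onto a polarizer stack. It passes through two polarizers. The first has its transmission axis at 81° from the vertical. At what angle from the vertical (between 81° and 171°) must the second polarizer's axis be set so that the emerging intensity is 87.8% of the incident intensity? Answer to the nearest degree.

θ ≈ 95°

I₁ = I₀ cos²(81° − 66°) = I₀ cos²(15°) = 0.933 I₀.
Need I₂/I₀ = 0.878, so cos²(θ − 81°) = 0.878 / 0.933 = 0.941.
θ − 81° = arccos(√0.941) = 14.1°, giving θ ≈ 81 + 14.1 = 95.1°.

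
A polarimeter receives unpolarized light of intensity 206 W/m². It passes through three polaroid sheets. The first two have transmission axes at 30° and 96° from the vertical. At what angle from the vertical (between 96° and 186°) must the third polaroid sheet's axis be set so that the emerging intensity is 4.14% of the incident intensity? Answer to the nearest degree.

Unpolarized light through the first polarizer → I₁ = ½ I₀, now polarized at 30°.
I₂ = I₁ cos²(96° − 30°) = 0.5 I₀ · cos²(66°) = 0.08272 I₀.
Need I₃/I₀ = 0.0414, so cos²(θ − 96°) = 0.0414 / 0.08272 = 0.5005.
θ − 96° = arccos(√0.5005) = 45.0°, giving θ ≈ 96 + 45.0 = 141.0°.

θ ≈ 141°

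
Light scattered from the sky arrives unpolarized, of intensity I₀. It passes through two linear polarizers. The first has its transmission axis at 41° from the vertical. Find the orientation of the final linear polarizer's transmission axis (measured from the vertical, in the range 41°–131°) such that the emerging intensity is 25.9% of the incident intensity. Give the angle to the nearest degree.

Unpolarized light through the first polarizer → I₁ = ½ I₀, now polarized at 41°.
Need I₂/I₀ = 0.259, so cos²(θ − 41°) = 0.259 / 0.5 = 0.518.
θ − 41° = arccos(√0.518) = 44.0°, giving θ ≈ 41 + 44.0 = 85.0°.

θ ≈ 85°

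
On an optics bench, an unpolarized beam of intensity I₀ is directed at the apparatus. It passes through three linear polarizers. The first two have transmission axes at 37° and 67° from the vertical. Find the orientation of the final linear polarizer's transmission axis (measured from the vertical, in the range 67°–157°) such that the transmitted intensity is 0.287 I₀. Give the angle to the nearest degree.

θ ≈ 96°

Unpolarized light through the first polarizer → I₁ = ½ I₀, now polarized at 37°.
I₂ = I₁ cos²(67° − 37°) = 0.5 I₀ · cos²(30°) = 0.375 I₀.
Need I₃/I₀ = 0.287, so cos²(θ − 67°) = 0.287 / 0.375 = 0.7653.
θ − 67° = arccos(√0.7653) = 29.0°, giving θ ≈ 67 + 29.0 = 96.0°.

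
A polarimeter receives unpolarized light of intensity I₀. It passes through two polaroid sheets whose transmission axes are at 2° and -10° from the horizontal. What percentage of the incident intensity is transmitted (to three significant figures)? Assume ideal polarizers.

Unpolarized light through the first polarizer → I₁ = ½ I₀, now polarized at 2°.
I₂ = I₁ cos²(-10° − 2°) = 0.5 I₀ · cos²(12°) = 0.4784 I₀.
That is 47.84% of the incident intensity.

≈ 47.8%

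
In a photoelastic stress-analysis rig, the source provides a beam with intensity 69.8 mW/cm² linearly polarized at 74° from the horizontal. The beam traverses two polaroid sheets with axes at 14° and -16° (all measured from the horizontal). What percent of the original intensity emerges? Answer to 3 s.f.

I₁ = 69.8 mW/cm² · cos²(60°) = 17.45 mW/cm².
I₂ = I₁ · cos²(30°) = 17.45 · 0.75 = 13.09 mW/cm².
That is 18.75% of the incident intensity.

≈ 18.8%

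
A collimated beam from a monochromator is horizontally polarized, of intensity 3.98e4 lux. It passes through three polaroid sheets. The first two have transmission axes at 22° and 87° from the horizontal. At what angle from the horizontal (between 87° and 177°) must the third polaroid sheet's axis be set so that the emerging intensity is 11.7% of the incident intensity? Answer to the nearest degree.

θ ≈ 116°

I₁ = I₀ cos²(22° − 0°) = I₀ cos²(22°) = 0.8597 I₀.
I₂ = I₁ cos²(87° − 22°) = 0.8597 I₀ · cos²(65°) = 0.1535 I₀.
Need I₃/I₀ = 0.117, so cos²(θ − 87°) = 0.117 / 0.1535 = 0.762.
θ − 87° = arccos(√0.762) = 29.2°, giving θ ≈ 87 + 29.2 = 116.2°.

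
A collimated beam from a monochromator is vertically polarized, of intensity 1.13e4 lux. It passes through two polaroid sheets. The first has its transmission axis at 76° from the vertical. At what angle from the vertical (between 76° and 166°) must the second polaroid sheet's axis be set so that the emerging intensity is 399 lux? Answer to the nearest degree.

I₁ = I₀ cos²(76° − 0°) = I₀ cos²(76°) = 0.05853 I₀.
Target fraction: 399 / 1.13e4 lux = 0.03531 of I₀.
Need I₂/I₀ = 0.03531, so cos²(θ − 76°) = 0.03531 / 0.05853 = 0.6033.
θ − 76° = arccos(√0.6033) = 39.0°, giving θ ≈ 76 + 39.0 = 115.0°.

θ ≈ 115°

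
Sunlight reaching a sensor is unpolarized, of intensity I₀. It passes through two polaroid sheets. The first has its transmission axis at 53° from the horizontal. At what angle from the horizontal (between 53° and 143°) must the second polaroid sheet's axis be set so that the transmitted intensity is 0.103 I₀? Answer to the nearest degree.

Unpolarized light through the first polarizer → I₁ = ½ I₀, now polarized at 53°.
Need I₂/I₀ = 0.103, so cos²(θ − 53°) = 0.103 / 0.5 = 0.206.
θ − 53° = arccos(√0.206) = 63.0°, giving θ ≈ 53 + 63.0 = 116.0°.

θ ≈ 116°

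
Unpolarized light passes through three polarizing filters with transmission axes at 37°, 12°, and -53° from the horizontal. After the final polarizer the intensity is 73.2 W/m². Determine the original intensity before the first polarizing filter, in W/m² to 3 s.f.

I₀ ≈ 998 W/m²

Unpolarized light through the first polarizer → I₁ = ½ I₀, now polarized at 37°.
I₂ = I₁ cos²(12° − 37°) = 0.5 I₀ · cos²(25°) = 0.4107 I₀.
I₃ = I₂ cos²(-53° − 12°) = 0.4107 I₀ · cos²(65°) = 0.07335 I₀.
So 73.2 W/m² = 0.07335 I₀, giving I₀ = 73.2/0.07335 = 997.9 W/m².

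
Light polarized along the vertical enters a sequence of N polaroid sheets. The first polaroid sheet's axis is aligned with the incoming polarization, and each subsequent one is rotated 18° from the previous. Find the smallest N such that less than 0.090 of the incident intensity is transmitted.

First polarizer is aligned with the polarization: full transmission.
Each further stage multiplies by cos²(18°) = 0.9045.
After N polarizers: T = 0.9045^(N−1). Require T < 0.090 ⇒ N−1 > ln(0.090)/ln(0.9045) = 23.99, so N−1 ≥ 24 and N = 25.
Check: N=25 gives T = 0.08993 < 0.090; N=24 gives T = 0.09942.

N = 25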